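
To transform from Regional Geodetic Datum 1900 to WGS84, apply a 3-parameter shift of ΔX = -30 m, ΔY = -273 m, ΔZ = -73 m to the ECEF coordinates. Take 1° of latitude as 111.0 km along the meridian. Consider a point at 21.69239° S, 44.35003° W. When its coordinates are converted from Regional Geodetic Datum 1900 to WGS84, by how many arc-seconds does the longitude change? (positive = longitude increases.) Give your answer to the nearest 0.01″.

sin φ = -0.369623, cos φ = 0.929182, sin λ = -0.699040, cos λ = 0.715083.
East component: ΔE = −sin λ·ΔX + cos λ·ΔY = −(-0.699040)(-30) + (0.715083)(-273) = -216.19 m.
1° of latitude spans 111000 m; at latitude φ, 1° of longitude spans that × cos φ = 103139.2 m, so Δλ = -216.19 / 103139.2 × 3600 = -7.546″.

Δλ = -7.55″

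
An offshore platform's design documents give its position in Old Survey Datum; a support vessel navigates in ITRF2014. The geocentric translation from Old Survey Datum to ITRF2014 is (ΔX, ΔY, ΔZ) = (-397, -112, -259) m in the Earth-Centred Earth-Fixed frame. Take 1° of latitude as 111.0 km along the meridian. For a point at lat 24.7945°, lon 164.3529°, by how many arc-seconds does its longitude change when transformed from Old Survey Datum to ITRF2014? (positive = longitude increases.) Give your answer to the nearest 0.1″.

sin φ = 0.419365, cos φ = 0.907818, sin λ = 0.269711, cos λ = -0.962941.
East component: ΔE = −sin λ·ΔX + cos λ·ΔY = −(0.269711)(-397) + (-0.962941)(-112) = 214.92 m.
1° of latitude spans 111000 m; at latitude φ, 1° of longitude spans that × cos φ = 100767.8 m, so Δλ = 214.92 / 100767.8 × 3600 = 7.678″.

Δλ = 7.7″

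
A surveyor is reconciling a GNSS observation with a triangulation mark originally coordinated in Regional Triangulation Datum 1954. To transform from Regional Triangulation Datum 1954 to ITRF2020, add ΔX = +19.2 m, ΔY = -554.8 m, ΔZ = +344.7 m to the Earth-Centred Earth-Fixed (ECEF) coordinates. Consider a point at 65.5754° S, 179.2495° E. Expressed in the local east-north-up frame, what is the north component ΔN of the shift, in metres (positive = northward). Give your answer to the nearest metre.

ΔN = 118 m

The local north axis is (−sin φ cos λ, −sin φ sin λ, cos φ), giving ΔN = -17.480 − 6.617 + 142.532 = 118.44 m.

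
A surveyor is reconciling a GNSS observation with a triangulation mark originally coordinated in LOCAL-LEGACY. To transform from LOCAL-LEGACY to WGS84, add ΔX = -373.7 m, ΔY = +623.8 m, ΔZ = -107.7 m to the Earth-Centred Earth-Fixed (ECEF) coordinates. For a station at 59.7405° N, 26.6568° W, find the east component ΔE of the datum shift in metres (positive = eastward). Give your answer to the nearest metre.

The local east axis at (φ, λ) is (−sin λ, cos λ, 0), so ΔE = −sin(-26.6568°)·(-373.7) + cos(-26.6568°)·623.8 = 389.84 m.

ΔE = 390 m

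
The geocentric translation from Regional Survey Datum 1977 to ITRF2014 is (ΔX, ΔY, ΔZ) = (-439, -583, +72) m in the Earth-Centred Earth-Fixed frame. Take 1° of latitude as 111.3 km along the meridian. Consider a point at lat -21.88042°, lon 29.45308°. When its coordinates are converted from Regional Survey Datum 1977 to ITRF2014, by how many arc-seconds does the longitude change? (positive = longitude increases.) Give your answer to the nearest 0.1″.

Δλ = -10.2″

sin φ = -0.372671, cos φ = 0.927964, sin λ = 0.491711, cos λ = 0.870759.
East component: ΔE = −sin λ·ΔX + cos λ·ΔY = −(0.491711)(-439) + (0.870759)(-583) = -291.79 m.
1° of latitude spans 111300 m; at latitude φ, 1° of longitude spans that × cos φ = 103282.4 m, so Δλ = -291.79 / 103282.4 × 3600 = -10.171″.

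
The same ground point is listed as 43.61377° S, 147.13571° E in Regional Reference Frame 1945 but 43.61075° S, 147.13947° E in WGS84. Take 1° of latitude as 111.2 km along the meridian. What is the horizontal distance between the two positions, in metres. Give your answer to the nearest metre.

Δφ = -43.61075° − -43.61377° = +0.00302°; Δλ = 147.13947° − 147.13571° = +0.00376°.
ΔN = Δφ × 111200 = 335.8 m; ΔE = Δλ × 111200 × cos(-43.61377°) = +0.00376 × 111200 × 0.724006 = 302.7 m.
Distance = √(ΔE² + ΔN²) = √(302.7² + 335.8²) = 452.1 m.

452 m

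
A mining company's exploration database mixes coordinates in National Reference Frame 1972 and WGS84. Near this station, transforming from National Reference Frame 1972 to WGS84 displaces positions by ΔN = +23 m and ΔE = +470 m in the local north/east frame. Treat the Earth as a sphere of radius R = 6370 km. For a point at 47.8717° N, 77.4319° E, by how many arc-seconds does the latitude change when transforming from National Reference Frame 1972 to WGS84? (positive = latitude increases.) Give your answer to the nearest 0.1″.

Δφ = 0.7″

On a sphere of radius R, 1 rad of latitude = R, so Δφ = ΔN / R = 23.0 / 6370000 = 3.6107e-06 rad = 0.745″.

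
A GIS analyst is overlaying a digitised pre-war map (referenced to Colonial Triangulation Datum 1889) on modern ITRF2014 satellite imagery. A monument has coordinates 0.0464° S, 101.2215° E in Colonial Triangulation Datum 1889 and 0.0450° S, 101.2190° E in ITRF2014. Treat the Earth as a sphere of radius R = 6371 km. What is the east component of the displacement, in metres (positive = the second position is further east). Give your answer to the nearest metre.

Δφ = -0.0450° − -0.0464° = +0.0014°; Δλ = 101.2190° − 101.2215° = -0.0025°.
1° along a meridian = πR/180 = 111195 m.
ΔN = Δφ × 111195 = 155.7 m; ΔE = Δλ × 111195 × cos(-0.0464°) = -0.0025 × 111195 × 1.000000 = -278.0 m.

ΔE = -278 m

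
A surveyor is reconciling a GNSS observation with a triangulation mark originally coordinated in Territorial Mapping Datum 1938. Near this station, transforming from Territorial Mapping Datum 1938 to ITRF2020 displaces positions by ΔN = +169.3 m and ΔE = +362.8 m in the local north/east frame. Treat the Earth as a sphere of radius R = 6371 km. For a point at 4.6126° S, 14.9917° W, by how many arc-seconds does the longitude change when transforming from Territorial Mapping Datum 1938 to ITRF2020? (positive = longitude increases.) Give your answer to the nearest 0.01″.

Δλ = 11.78″

At latitude -4.6126°, cos φ = 0.996761.
One radian of longitude at latitude φ spans R cos φ, so Δλ = ΔE / (R cos φ) = 362.8 / (6371000 × 0.996761) = 5.7131e-05 rad = 11.784″.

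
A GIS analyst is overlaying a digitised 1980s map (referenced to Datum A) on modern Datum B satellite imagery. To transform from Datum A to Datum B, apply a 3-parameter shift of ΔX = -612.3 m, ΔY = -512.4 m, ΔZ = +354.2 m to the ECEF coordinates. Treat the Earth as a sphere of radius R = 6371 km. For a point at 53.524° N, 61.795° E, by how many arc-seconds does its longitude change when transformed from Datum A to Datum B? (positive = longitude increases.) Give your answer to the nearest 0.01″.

sin φ = 0.804106, cos φ = 0.594486, sin λ = 0.881262, cos λ = 0.472628.
East component: ΔE = −sin λ·ΔX + cos λ·ΔY = −(0.881262)(-612.3) + (0.472628)(-512.4) = 297.42 m.
1° of latitude spans πR/180 = 111195 m; at latitude φ, 1° of longitude spans that × cos φ = 66103.8 m, so Δλ = 297.42 / 66103.8 × 3600 = 16.198″.

Δλ = 16.20″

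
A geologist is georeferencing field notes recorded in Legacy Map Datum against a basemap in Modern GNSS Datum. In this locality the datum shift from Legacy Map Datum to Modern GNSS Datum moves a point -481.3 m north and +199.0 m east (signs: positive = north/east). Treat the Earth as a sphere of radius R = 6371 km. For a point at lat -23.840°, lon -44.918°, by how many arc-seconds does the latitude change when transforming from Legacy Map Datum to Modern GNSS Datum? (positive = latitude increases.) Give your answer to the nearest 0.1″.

On a sphere of radius R, 1 rad of latitude = R, so Δφ = ΔN / R = -481.3 / 6371000 = -7.5545e-05 rad = -15.582″.

Δφ = -15.6″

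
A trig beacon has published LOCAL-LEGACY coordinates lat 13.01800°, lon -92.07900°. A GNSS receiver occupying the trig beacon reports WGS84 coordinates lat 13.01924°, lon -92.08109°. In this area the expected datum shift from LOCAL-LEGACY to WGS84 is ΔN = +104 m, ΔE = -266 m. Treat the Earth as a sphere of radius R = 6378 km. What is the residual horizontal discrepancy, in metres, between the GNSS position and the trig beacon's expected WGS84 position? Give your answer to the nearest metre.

52 m

Observed coordinate differences: Δφ = +0.00124°, Δλ = -0.00209°.
Converting to metres (1° lat = 111317 m, cos φ = 0.974299): observed ΔN = 138.0 m, observed ΔE = -226.7 m.
Subtracting the expected shift leaves a residual of 138.0 − (104) = 34.0 m north and -226.7 − (-266) = 39.3 m east.
Residual distance = √(34.0² + 39.3²) = 52.0 m.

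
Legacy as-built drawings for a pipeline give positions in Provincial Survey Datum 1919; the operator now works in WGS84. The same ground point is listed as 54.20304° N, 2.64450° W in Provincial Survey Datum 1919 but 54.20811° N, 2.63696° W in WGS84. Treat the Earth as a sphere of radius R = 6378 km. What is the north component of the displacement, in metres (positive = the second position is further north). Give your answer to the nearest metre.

Δφ = 54.20811° − 54.20304° = +0.00507°; Δλ = -2.63696° − -2.64450° = +0.00754°.
1° along a meridian = πR/180 = 111317 m.
ΔN = Δφ × 111317 = 564.4 m; ΔE = Δλ × 111317 × cos(54.20304°) = +0.00754 × 111317 × 0.584915 = 490.9 m.

ΔN = 564 m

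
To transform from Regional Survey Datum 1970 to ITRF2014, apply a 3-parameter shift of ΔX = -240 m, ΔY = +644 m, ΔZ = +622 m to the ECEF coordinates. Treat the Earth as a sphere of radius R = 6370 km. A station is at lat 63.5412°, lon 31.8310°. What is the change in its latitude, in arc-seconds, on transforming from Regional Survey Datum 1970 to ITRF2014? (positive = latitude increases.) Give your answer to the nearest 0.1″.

sin φ = 0.895255, cos φ = 0.445554, sin λ = 0.527416, cos λ = 0.849607.
North component: ΔN = −sin φ cos λ·ΔX − sin φ sin λ·ΔY + cos φ·ΔZ = −(0.895255)(0.849607)(-240) − (0.895255)(0.527416)(644) + (0.445554)(622) = 155.60 m.
1° of latitude spans πR/180 = 111177 m, so Δφ = 155.60 / 111177 × 3600 = 5.039″.

Δφ = 5.0″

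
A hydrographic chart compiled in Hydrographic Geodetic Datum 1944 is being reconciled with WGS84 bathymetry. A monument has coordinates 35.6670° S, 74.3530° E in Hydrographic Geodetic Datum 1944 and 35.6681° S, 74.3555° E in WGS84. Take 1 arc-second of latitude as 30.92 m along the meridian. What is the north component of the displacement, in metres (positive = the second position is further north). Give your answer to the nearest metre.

ΔN = -122 m

Δφ = -35.6681° − -35.6670° = -0.0011°; Δλ = 74.3555° − 74.3530° = +0.0025°.
1° of latitude = 3600 × 30.92 = 111312 m.
ΔN = Δφ × 111312 = -122.4 m; ΔE = Δλ × 111312 × cos(-35.6670°) = +0.0025 × 111312 × 0.812419 = 226.1 m.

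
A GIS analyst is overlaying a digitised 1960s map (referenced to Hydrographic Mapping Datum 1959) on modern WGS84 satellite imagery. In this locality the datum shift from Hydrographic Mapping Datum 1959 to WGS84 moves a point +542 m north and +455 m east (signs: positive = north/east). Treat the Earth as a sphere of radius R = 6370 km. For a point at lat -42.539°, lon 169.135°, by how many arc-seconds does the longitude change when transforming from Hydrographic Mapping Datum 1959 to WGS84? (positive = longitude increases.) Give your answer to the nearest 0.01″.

At latitude -42.539°, cos φ = 0.736817.
One radian of longitude at latitude φ spans R cos φ, so Δλ = ΔE / (R cos φ) = 455.0 / (6370000 × 0.736817) = 9.6942e-05 rad = 19.996″.

Δλ = 20.00″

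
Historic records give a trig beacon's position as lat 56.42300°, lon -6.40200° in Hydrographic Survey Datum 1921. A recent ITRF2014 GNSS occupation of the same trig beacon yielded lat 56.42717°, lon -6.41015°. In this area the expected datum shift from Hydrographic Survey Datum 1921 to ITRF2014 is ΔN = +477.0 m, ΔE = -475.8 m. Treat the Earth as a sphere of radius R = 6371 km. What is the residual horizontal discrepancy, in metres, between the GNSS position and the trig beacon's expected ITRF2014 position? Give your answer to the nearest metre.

Observed coordinate differences: Δφ = +0.00417°, Δλ = -0.00815°.
Converting to metres (1° lat = 111195 m, cos φ = 0.553057): observed ΔN = 463.7 m, observed ΔE = -501.2 m.
Subtracting the expected shift leaves a residual of 463.7 − (477.0) = -13.3 m north and -501.2 − (-475.8) = -25.4 m east.
Residual distance = √((-13.3)² + (-25.4)²) = 28.7 m.

29 m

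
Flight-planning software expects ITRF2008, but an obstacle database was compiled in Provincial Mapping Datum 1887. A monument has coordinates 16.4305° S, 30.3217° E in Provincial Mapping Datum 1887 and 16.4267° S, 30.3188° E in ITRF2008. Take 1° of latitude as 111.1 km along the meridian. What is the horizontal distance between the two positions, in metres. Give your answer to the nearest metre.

523 m

Δφ = -16.4267° − -16.4305° = +0.0038°; Δλ = 30.3188° − 30.3217° = -0.0029°.
ΔN = Δφ × 111100 = 422.2 m; ΔE = Δλ × 111100 × cos(-16.4305°) = -0.0029 × 111100 × 0.959164 = -309.0 m.
Distance = √(ΔE² + ΔN²) = √((-309.0)² + 422.2²) = 523.2 m.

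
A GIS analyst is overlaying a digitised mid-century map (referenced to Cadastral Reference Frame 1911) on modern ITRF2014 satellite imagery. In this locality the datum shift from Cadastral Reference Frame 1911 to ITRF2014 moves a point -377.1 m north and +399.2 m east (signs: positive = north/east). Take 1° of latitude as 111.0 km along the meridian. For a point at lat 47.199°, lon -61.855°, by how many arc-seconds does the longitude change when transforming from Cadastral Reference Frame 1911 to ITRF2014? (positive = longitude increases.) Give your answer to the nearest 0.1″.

Δλ = 19.1″

At latitude 47.199°, cos φ = 0.679454.
1° of longitude at this latitude = 111.0 × cos φ = 75.42 km, so Δλ = 399.2 / 75419.4 = 0.0052931° = 19.055″.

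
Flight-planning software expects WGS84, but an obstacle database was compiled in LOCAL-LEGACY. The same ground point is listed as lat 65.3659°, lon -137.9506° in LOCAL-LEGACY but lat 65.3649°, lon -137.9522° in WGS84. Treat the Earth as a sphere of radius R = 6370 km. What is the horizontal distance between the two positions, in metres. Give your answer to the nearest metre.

Δφ = 65.3649° − 65.3659° = -0.0010°; Δλ = -137.9522° − -137.9506° = -0.0016°.
1° along a meridian = πR/180 = 111177 m.
ΔN = Δφ × 111177 = -111.2 m; ΔE = Δλ × 111177 × cos(65.3659°) = -0.0016 × 111177 × 0.416822 = -74.1 m.
Distance = √(ΔE² + ΔN²) = √((-74.1)² + (-111.2)²) = 133.6 m.

134 m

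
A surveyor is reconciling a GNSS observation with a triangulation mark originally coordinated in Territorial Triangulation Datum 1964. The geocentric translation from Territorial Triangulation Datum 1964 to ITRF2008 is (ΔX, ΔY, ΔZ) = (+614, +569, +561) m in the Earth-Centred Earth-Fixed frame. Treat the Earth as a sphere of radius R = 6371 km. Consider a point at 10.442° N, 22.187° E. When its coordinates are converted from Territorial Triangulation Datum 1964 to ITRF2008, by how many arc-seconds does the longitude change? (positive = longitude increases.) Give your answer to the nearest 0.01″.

sin φ = 0.181240, cos φ = 0.983439, sin λ = 0.377631, cos λ = 0.925956.
East component: ΔE = −sin λ·ΔX + cos λ·ΔY = −(0.377631)(614) + (0.925956)(569) = 295.00 m.
1° of latitude spans πR/180 = 111195 m; at latitude φ, 1° of longitude spans that × cos φ = 109353.4 m, so Δλ = 295.00 / 109353.4 × 3600 = 9.712″.

Δλ = 9.71″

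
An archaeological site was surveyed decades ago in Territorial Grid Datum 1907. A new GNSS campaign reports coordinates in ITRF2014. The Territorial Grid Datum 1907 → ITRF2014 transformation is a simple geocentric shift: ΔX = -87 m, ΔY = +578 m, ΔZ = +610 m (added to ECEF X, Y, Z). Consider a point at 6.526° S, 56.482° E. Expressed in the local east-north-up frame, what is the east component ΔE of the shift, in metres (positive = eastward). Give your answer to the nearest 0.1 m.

ΔE = 391.7 m

The local east axis at (φ, λ) is (−sin λ, cos λ, 0), so ΔE = −sin(56.482°)·(-87) + cos(56.482°)·578 = 391.70 m.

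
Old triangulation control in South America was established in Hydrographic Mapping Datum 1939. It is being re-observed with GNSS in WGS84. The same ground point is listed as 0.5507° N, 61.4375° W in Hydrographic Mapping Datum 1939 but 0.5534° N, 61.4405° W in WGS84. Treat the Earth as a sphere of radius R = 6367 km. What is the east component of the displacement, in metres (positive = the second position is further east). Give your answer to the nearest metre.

Δφ = 0.5534° − 0.5507° = +0.0027°; Δλ = -61.4405° − -61.4375° = -0.0030°.
1° along a meridian = πR/180 = 111125 m.
ΔN = Δφ × 111125 = 300.0 m; ΔE = Δλ × 111125 × cos(0.5507°) = -0.0030 × 111125 × 0.999954 = -333.4 m.

ΔE = -333 m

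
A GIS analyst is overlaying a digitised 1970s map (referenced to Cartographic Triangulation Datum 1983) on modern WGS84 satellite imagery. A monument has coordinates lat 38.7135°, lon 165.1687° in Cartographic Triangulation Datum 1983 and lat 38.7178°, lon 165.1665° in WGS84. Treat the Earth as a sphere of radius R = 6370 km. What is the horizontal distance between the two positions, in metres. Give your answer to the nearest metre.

Δφ = 38.7178° − 38.7135° = +0.0043°; Δλ = 165.1665° − 165.1687° = -0.0022°.
1° along a meridian = πR/180 = 111177 m.
ΔN = Δφ × 111177 = 478.1 m; ΔE = Δλ × 111177 × cos(38.7135°) = -0.0022 × 111177 × 0.780283 = -190.8 m.
Distance = √(ΔE² + ΔN²) = √((-190.8)² + 478.1²) = 514.8 m.

515 m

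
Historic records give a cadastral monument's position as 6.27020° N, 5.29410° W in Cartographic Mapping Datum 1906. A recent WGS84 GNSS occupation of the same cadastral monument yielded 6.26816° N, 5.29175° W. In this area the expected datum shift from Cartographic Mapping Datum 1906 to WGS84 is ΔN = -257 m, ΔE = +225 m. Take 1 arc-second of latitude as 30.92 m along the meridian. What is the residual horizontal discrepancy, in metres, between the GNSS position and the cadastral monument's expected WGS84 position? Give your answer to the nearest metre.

46 m

Observed coordinate differences: Δφ = -0.00204°, Δλ = +0.00235°.
Converting to metres (1° lat = 111312 m, cos φ = 0.994018): observed ΔN = -227.1 m, observed ΔE = 260.0 m.
Subtracting the expected shift leaves a residual of -227.1 − (-257) = 29.9 m north and 260.0 − (225) = 35.0 m east.
Residual distance = √(29.9² + 35.0²) = 46.1 m.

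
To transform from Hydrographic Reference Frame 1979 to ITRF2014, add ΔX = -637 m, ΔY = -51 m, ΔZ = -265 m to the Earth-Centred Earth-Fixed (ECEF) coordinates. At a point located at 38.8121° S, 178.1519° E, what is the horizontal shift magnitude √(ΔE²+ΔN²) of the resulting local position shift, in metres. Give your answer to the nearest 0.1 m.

At φ = -38.8121°, λ = 178.1519°: sin φ = -0.626768, cos φ = 0.779206, sin λ = 0.032250, cos λ = -0.999480.
ΔE = −sin λ·ΔX + cos λ·ΔY = −(0.032250)·(-637) + (-0.999480)·(-51) = 71.52 m.
ΔN = −sin φ cos λ·ΔX − sin φ sin λ·ΔY + cos φ·ΔZ = −(-0.626768)(-0.999480)(-637) − (-0.626768)(0.032250)(-51) + (0.779206)(-265) = 191.52 m.
Horizontal magnitude = √(ΔE² + ΔN²) = √(71.52² + 191.52²) = 204.44 m.

204.4 m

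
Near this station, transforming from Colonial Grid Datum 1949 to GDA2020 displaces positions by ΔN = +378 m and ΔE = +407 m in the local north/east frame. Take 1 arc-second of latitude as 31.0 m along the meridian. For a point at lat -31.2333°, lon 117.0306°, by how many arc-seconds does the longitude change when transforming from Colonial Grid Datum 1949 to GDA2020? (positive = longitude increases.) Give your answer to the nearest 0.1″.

Δλ = 15.4″

At latitude -31.2333°, cos φ = 0.855063.
1″ of longitude at this latitude = 31.00 × cos φ = 26.5070 m, so Δλ = 407.0 / 26.5070 = 15.354″.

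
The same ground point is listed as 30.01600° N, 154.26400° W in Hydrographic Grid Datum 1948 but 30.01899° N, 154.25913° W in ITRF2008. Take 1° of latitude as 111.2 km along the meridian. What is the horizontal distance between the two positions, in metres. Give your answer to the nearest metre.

Δφ = 30.01899° − 30.01600° = +0.00299°; Δλ = -154.25913° − -154.26400° = +0.00487°.
ΔN = Δφ × 111200 = 332.5 m; ΔE = Δλ × 111200 × cos(30.01600°) = +0.00487 × 111200 × 0.865886 = 468.9 m.
Distance = √(ΔE² + ΔN²) = √(468.9² + 332.5²) = 574.8 m.

575 m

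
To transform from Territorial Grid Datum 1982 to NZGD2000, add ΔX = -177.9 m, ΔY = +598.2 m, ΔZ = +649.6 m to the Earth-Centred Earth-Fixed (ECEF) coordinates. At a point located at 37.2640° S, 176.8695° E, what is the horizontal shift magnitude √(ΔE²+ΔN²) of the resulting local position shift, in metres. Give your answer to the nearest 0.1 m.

872.0 m

At φ = -37.2640°, λ = 176.8695°: sin φ = -0.605488, cos φ = 0.795854, sin λ = 0.054610, cos λ = -0.998508.
ΔE = −sin λ·ΔX + cos λ·ΔY = −(0.054610)·(-177.9) + (-0.998508)·(598.2) = -587.59 m.
ΔN = −sin φ cos λ·ΔX − sin φ sin λ·ΔY + cos φ·ΔZ = −(-0.605488)(-0.998508)(-177.9) − (-0.605488)(0.054610)(598.2) + (0.795854)(649.6) = 644.32 m.
Horizontal magnitude = √(ΔE² + ΔN²) = √((-587.59)² + 644.32²) = 872.02 m.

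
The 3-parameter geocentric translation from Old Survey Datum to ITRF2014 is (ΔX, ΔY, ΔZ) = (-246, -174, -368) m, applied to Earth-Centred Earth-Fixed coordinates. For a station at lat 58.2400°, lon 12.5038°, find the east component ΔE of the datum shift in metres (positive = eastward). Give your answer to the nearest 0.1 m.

ΔE = -116.6 m

The local east axis at (φ, λ) is (−sin λ, cos λ, 0), so ΔE = −sin(12.5038°)·(-246) + cos(12.5038°)·(-174) = -116.61 m.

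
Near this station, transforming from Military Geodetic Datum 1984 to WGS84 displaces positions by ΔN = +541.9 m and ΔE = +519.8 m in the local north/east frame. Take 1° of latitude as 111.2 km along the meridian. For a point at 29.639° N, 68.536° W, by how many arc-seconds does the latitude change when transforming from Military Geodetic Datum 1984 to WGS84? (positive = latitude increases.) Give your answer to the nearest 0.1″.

Δφ = 17.5″

1° of latitude = 111.2 km, so Δφ = 541.9 / 111200 = 0.0048732° = 17.544″.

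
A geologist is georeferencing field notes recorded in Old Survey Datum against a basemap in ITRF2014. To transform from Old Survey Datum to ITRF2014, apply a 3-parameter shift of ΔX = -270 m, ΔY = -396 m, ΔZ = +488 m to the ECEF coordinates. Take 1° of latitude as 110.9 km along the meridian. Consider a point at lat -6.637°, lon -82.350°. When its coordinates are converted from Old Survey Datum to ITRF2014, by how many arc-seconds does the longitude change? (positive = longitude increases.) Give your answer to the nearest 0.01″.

Δλ = -10.47″

sin φ = -0.115579, cos φ = 0.993298, sin λ = -0.991100, cos λ = 0.133121.
East component: ΔE = −sin λ·ΔX + cos λ·ΔY = −(-0.991100)(-270) + (0.133121)(-396) = -320.31 m.
1° of latitude spans 110900 m; at latitude φ, 1° of longitude spans that × cos φ = 110156.8 m, so Δλ = -320.31 / 110156.8 × 3600 = -10.468″.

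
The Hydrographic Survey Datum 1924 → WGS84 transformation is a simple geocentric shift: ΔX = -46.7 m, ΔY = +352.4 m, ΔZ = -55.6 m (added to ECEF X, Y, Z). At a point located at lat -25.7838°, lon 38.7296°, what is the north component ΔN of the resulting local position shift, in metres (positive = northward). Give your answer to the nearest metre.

The local north axis is (−sin φ cos λ, −sin φ sin λ, cos φ), giving ΔN = -15.847 + 95.903 − 50.065 = 29.99 m.

ΔN = 30 m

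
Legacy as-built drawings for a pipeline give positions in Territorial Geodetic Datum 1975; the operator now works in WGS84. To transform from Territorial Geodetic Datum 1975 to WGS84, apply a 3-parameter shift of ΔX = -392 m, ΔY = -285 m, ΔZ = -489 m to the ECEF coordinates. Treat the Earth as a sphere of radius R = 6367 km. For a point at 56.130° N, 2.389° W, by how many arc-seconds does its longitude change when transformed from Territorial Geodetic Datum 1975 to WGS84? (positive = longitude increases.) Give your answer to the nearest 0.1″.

sin φ = 0.830304, cos φ = 0.557310, sin λ = -0.041684, cos λ = 0.999131.
East component: ΔE = −sin λ·ΔX + cos λ·ΔY = −(-0.041684)(-392) + (0.999131)(-285) = -301.09 m.
1° of latitude spans πR/180 = 111125 m; at latitude φ, 1° of longitude spans that × cos φ = 61931.2 m, so Δλ = -301.09 / 61931.2 × 3600 = -17.502″.

Δλ = -17.5″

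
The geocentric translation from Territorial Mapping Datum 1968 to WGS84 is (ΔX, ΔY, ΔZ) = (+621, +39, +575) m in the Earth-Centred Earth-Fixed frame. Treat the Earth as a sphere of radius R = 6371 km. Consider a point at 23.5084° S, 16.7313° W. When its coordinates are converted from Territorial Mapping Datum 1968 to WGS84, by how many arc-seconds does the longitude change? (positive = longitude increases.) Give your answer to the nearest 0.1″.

sin φ = -0.398884, cos φ = 0.917002, sin λ = -0.287884, cos λ = 0.957665.
East component: ΔE = −sin λ·ΔX + cos λ·ΔY = −(-0.287884)(621) + (0.957665)(39) = 216.12 m.
1° of latitude spans πR/180 = 111195 m; at latitude φ, 1° of longitude spans that × cos φ = 101965.9 m, so Δλ = 216.12 / 101965.9 × 3600 = 7.630″.

Δλ = 7.6″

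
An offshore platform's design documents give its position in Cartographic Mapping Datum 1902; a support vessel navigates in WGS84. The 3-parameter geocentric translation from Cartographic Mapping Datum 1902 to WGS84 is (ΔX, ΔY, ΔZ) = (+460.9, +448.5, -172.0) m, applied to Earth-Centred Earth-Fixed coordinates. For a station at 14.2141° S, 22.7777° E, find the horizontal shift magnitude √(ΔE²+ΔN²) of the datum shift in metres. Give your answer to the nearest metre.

236 m

The local east axis at (φ, λ) is (−sin λ, cos λ, 0), so ΔE = −sin(22.7777°)·460.9 + cos(22.7777°)·448.5 = 235.08 m.
The local north axis is (−sin φ cos λ, −sin φ sin λ, cos φ), giving ΔN = 104.346 + 42.637 − 166.734 = -19.75 m.
Horizontal magnitude = √(ΔE² + ΔN²) = √(235.08² + (-19.75)²) = 235.91 m.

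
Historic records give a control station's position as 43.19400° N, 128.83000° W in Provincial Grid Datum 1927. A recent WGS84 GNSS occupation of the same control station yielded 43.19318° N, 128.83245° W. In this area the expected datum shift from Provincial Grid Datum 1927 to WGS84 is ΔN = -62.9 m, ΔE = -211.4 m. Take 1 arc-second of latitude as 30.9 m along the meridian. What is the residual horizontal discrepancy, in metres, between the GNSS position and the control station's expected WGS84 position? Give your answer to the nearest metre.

Observed coordinate differences: Δφ = -0.00082°, Δλ = -0.00245°.
Converting to metres (1° lat = 111240 m, cos φ = 0.729040): observed ΔN = -91.2 m, observed ΔE = -198.7 m.
Subtracting the expected shift leaves a residual of -91.2 − (-62.9) = -28.3 m north and -198.7 − (-211.4) = 12.7 m east.
Residual distance = √((-28.3)² + 12.7²) = 31.0 m.

31 m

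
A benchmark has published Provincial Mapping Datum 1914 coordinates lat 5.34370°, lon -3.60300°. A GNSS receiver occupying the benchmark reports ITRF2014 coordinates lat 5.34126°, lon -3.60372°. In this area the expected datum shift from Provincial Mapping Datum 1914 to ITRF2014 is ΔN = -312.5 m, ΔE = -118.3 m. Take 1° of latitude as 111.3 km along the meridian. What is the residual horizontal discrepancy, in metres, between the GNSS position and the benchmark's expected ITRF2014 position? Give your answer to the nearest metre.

56 m

Observed coordinate differences: Δφ = -0.00244°, Δλ = -0.00072°.
Converting to metres (1° lat = 111300 m, cos φ = 0.995654): observed ΔN = -271.6 m, observed ΔE = -79.8 m.
Subtracting the expected shift leaves a residual of -271.6 − (-312.5) = 40.9 m north and -79.8 − (-118.3) = 38.5 m east.
Residual distance = √(40.9² + 38.5²) = 56.2 m.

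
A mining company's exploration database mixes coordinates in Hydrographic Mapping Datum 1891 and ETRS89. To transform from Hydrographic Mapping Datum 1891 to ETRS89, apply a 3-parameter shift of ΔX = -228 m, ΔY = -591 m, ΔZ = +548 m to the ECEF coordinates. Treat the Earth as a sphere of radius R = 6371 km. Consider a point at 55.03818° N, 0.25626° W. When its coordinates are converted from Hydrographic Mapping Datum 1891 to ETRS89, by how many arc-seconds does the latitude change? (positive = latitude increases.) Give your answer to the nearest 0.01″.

Δφ = 16.15″

sin φ = 0.819534, cos φ = 0.573030, sin λ = -0.004473, cos λ = 0.999990.
North component: ΔN = −sin φ cos λ·ΔX − sin φ sin λ·ΔY + cos φ·ΔZ = −(0.819534)(0.999990)(-228) − (0.819534)(-0.004473)(-591) + (0.573030)(548) = 498.71 m.
1° of latitude spans πR/180 = 111195 m, so Δφ = 498.71 / 111195 × 3600 = 16.146″.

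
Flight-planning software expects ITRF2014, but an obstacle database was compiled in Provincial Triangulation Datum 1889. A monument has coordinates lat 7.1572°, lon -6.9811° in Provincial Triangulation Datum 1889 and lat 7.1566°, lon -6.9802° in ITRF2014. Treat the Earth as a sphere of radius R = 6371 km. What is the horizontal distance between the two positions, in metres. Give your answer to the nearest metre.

Δφ = 7.1566° − 7.1572° = -0.0006°; Δλ = -6.9802° − -6.9811° = +0.0009°.
1° along a meridian = πR/180 = 111195 m.
ΔN = Δφ × 111195 = -66.7 m; ΔE = Δλ × 111195 × cos(7.1572°) = +0.0009 × 111195 × 0.992208 = 99.3 m.
Distance = √(ΔE² + ΔN²) = √(99.3² + (-66.7)²) = 119.6 m.

120 m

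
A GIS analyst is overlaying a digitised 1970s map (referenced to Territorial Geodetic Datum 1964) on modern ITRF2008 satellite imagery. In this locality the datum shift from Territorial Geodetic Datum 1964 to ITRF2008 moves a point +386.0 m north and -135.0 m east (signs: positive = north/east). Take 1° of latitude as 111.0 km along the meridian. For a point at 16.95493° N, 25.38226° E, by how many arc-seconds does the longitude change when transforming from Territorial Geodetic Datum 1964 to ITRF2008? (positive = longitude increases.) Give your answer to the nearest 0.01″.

Δλ = -4.58″

At latitude 16.95493°, cos φ = 0.956534.
1° of longitude at this latitude = 111.0 × cos φ = 106.18 km, so Δλ = -135.0 / 106175.3 = -0.0012715° = -4.577″.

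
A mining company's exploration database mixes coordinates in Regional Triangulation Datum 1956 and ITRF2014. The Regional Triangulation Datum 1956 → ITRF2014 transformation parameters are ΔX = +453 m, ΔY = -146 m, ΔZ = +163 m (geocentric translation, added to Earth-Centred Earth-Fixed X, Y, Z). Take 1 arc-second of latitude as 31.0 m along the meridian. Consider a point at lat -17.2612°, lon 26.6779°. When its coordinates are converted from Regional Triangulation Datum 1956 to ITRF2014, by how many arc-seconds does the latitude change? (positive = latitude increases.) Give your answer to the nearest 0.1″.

Δφ = 8.3″

sin φ = -0.296728, cos φ = 0.954962, sin λ = 0.448974, cos λ = 0.893545.
North component: ΔN = −sin φ cos λ·ΔX − sin φ sin λ·ΔY + cos φ·ΔZ = −(-0.296728)(0.893545)(453) − (-0.296728)(0.448974)(-146) + (0.954962)(163) = 256.32 m.
1° of latitude spans 3600 × 31.00 = 111600 m, so Δφ = 256.32 / 111600 × 3600 = 8.268″.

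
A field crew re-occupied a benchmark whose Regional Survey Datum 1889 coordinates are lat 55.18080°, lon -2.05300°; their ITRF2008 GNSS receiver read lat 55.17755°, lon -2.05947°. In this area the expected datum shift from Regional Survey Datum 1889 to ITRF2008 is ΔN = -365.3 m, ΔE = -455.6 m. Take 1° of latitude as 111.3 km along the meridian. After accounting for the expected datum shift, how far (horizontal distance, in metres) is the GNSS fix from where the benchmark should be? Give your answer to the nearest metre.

45 m

Observed coordinate differences: Δφ = -0.00325°, Δλ = -0.00647°.
Converting to metres (1° lat = 111300 m, cos φ = 0.570989): observed ΔN = -361.7 m, observed ΔE = -411.2 m.
Subtracting the expected shift leaves a residual of -361.7 − (-365.3) = 3.6 m north and -411.2 − (-455.6) = 44.4 m east.
Residual distance = √(3.6² + 44.4²) = 44.6 m.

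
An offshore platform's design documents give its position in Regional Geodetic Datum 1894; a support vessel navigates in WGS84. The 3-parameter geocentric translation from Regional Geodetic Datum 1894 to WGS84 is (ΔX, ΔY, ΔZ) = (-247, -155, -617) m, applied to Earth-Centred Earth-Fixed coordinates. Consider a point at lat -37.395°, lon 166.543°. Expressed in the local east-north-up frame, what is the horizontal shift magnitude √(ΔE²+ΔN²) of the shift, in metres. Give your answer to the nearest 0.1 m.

At φ = -37.395°, λ = 166.543°: sin φ = -0.607307, cos φ = 0.794468, sin λ = 0.232716, cos λ = -0.972545.
ΔE = −sin λ·ΔX + cos λ·ΔY = −(0.232716)·(-247) + (-0.972545)·(-155) = 208.23 m.
ΔN = −sin φ cos λ·ΔX − sin φ sin λ·ΔY + cos φ·ΔZ = −(-0.607307)(-0.972545)(-247) − (-0.607307)(0.232716)(-155) + (0.794468)(-617) = -366.21 m.
Horizontal magnitude = √(ΔE² + ΔN²) = √(208.23² + (-366.21)²) = 421.27 m.

421.3 m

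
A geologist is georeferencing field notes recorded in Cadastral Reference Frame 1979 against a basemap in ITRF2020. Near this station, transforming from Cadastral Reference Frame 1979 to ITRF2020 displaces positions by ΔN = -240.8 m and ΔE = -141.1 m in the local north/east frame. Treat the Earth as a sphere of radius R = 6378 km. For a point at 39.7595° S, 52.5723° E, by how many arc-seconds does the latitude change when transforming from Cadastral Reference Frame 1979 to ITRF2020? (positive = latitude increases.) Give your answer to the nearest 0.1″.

Δφ = -7.8″

On a sphere of radius R, 1 rad of latitude = R, so Δφ = ΔN / R = -240.8 / 6378000 = -3.7755e-05 rad = -7.787″.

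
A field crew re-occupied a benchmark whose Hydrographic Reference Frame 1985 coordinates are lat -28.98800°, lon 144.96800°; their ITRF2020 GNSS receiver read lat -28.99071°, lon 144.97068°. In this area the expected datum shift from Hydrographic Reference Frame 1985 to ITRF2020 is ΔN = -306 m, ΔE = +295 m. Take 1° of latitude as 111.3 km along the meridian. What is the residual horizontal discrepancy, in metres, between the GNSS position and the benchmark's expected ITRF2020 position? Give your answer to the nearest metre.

Observed coordinate differences: Δφ = -0.00271°, Δλ = +0.00268°.
Converting to metres (1° lat = 111300 m, cos φ = 0.874721): observed ΔN = -301.6 m, observed ΔE = 260.9 m.
Subtracting the expected shift leaves a residual of -301.6 − (-306) = 4.4 m north and 260.9 − (295) = -34.1 m east.
Residual distance = √(4.4² + (-34.1)²) = 34.4 m.

34 m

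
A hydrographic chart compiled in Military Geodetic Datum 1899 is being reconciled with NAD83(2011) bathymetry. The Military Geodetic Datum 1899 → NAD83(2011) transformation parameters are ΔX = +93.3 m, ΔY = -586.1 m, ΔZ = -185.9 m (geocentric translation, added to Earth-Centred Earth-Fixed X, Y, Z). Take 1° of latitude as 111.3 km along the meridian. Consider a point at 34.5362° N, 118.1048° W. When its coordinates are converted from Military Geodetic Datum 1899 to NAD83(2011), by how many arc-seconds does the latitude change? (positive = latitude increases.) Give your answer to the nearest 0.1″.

Δφ = -13.6″

sin φ = 0.566927, cos φ = 0.823768, sin λ = -0.882087, cos λ = -0.471086.
North component: ΔN = −sin φ cos λ·ΔX − sin φ sin λ·ΔY + cos φ·ΔZ = −(0.566927)(-0.471086)(93.3) − (0.566927)(-0.882087)(-586.1) + (0.823768)(-185.9) = -421.32 m.
1° of latitude spans 111300 m, so Δφ = -421.32 / 111300 × 3600 = -13.628″.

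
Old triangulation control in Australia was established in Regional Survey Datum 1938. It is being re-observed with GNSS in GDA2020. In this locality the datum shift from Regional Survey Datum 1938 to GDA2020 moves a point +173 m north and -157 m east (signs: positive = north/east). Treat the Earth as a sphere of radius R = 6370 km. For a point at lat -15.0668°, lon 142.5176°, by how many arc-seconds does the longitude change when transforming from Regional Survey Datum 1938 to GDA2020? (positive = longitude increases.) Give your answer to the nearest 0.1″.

At latitude -15.0668°, cos φ = 0.965623.
One radian of longitude at latitude φ spans R cos φ, so Δλ = ΔE / (R cos φ) = -157.0 / (6370000 × 0.965623) = -2.5524e-05 rad = -5.265″.

Δλ = -5.3″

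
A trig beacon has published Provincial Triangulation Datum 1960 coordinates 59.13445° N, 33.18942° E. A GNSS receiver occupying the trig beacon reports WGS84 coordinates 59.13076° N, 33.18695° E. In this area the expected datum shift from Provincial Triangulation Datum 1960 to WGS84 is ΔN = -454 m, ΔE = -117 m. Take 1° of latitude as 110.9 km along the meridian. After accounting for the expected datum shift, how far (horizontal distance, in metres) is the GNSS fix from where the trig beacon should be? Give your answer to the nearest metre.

Observed coordinate differences: Δφ = -0.00369°, Δλ = -0.00247°.
Converting to metres (1° lat = 110900 m, cos φ = 0.513025): observed ΔN = -409.2 m, observed ΔE = -140.5 m.
Subtracting the expected shift leaves a residual of -409.2 − (-454) = 44.8 m north and -140.5 − (-117) = -23.5 m east.
Residual distance = √(44.8² + (-23.5)²) = 50.6 m.

51 m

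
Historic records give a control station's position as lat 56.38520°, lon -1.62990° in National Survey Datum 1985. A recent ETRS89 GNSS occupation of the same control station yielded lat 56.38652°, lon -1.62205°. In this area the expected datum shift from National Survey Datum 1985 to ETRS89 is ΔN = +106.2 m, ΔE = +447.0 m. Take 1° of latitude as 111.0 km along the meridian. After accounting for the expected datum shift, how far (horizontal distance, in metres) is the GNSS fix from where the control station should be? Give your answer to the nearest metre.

54 m

Observed coordinate differences: Δφ = +0.00132°, Δλ = +0.00785°.
Converting to metres (1° lat = 111000 m, cos φ = 0.553607): observed ΔN = 146.5 m, observed ΔE = 482.4 m.
Subtracting the expected shift leaves a residual of 146.5 − (106.2) = 40.3 m north and 482.4 − (447.0) = 35.4 m east.
Residual distance = √(40.3² + 35.4²) = 53.6 m.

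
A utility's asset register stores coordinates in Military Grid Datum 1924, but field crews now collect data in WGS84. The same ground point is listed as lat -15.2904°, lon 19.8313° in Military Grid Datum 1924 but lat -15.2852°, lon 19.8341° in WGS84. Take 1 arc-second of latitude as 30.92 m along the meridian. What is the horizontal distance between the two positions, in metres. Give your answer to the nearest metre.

652 m

Δφ = -15.2852° − -15.2904° = +0.0052°; Δλ = 19.8341° − 19.8313° = +0.0028°.
1° of latitude = 3600 × 30.92 = 111312 m.
ΔN = Δφ × 111312 = 578.8 m; ΔE = Δλ × 111312 × cos(-15.2904°) = +0.0028 × 111312 × 0.964602 = 300.6 m.
Distance = √(ΔE² + ΔN²) = √(300.6² + 578.8²) = 652.2 m.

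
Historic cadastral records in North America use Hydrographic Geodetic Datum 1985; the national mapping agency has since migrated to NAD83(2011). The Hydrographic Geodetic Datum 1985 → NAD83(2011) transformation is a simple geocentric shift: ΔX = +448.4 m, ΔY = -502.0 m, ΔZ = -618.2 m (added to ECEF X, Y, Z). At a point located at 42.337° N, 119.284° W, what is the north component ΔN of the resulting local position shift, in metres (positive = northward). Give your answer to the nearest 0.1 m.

At φ = 42.337°, λ = -119.284°: sin φ = 0.673490, cos φ = 0.739196, sin λ = -0.872206, cos λ = -0.489139.
ΔN = −sin φ cos λ·ΔX − sin φ sin λ·ΔY + cos φ·ΔZ = −(0.673490)(-0.489139)(448.4) − (0.673490)(-0.872206)(-502.0) + (0.739196)(-618.2) = -604.14 m.

ΔN = -604.1 m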